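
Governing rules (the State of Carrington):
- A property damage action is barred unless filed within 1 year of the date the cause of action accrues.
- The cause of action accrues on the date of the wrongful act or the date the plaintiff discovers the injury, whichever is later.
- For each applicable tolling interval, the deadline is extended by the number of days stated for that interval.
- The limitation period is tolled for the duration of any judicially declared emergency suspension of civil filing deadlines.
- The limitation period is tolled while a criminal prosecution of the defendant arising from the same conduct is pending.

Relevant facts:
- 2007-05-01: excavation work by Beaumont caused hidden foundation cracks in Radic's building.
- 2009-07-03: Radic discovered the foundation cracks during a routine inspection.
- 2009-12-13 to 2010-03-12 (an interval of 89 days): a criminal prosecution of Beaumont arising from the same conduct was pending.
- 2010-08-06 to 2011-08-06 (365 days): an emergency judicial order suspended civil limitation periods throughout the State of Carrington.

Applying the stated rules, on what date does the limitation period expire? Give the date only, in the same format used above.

2011-09-30

Taking the later of the act (2007-05-01) and discovery (2009-07-03), the claim accrued on 2009-07-03.
The untolled deadline — 1 year after 2009-07-03 — is 2010-07-03.
The period was tolled for 89 days by the pending criminal prosecution (2009-12-13 to 2010-03-12), pushing the deadline to 2010-09-30.
The emergency suspension of filing deadlines from 2010-08-06 to 2011-08-06 tolled the period for 365 days, extending the deadline to 2011-09-30.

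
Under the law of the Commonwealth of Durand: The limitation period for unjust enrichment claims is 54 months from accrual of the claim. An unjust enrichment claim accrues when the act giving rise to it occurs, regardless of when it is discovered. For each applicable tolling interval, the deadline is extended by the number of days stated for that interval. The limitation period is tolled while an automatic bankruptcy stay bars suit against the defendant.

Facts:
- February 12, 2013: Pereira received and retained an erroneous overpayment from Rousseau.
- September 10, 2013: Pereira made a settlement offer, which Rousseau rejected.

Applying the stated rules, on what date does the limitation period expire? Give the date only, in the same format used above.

The claim accrued on February 12, 2013, the date of the act.
Adding the 54 months base period to February 12, 2013 gives a deadline of August 12, 2017, before any tolling.
None of the other events listed affects the running of the period under the stated rules.

August 12, 2017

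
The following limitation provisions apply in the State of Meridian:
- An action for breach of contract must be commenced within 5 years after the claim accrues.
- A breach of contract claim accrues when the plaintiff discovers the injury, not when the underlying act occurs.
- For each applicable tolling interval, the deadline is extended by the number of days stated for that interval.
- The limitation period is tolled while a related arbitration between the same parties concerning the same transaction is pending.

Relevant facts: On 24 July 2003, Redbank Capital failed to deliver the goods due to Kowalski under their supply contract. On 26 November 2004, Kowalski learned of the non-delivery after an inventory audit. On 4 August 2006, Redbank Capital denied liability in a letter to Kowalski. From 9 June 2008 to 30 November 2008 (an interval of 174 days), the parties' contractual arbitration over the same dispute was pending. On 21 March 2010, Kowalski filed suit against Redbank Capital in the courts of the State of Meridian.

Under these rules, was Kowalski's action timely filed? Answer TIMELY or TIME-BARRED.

Accrual is tied to discovery, so the period began on 26 November 2004 rather than on 24 July 2003 when the act occurred.
5 years from 26 November 2004 is 26 November 2009.
The period was tolled for 174 days by the pending related arbitration (9 June 2008 to 30 November 2008), pushing the deadline to 19 May 2010.
None of the other events listed affects the running of the period under the stated rules.
Filing on 21 March 2010 beat the 19 May 2010 deadline — the action is timely.

TIMELY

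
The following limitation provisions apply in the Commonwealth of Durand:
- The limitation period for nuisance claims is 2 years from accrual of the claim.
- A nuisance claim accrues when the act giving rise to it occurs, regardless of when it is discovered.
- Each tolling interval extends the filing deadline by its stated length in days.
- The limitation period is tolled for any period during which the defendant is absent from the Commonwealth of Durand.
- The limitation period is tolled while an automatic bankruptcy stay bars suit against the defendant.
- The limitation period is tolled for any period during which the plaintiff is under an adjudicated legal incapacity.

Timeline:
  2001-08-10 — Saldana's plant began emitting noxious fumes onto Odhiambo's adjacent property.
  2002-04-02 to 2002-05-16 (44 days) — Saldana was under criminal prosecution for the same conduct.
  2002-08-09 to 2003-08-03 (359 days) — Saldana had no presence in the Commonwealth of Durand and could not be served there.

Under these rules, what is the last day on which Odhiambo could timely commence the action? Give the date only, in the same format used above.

The claim accrued on 2001-08-10, the date of the act.
The untolled deadline — 2 years after 2001-08-10 — is 2003-08-10.
The defendant's absence from the jurisdiction from 2002-08-09 to 2003-08-03 tolled the period for 359 days, extending the deadline to 2004-08-03.
No stated provision tolls the period for a criminal prosecution, so the interval from 2002-04-02 to 2002-05-16 has no effect on the deadline.

2004-08-03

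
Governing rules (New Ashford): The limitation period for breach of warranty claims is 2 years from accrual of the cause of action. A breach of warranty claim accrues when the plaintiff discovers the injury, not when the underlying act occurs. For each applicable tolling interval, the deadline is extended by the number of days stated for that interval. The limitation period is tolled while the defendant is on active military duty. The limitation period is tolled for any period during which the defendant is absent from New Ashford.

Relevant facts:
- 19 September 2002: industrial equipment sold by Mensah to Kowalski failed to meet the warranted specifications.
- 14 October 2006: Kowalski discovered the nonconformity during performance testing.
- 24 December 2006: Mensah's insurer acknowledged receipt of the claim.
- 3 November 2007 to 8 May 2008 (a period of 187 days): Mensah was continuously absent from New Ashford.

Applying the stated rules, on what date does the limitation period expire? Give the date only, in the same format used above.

19 April 2009

Accrual is tied to discovery, so the period began on 14 October 2006 rather than on 19 September 2002 when the act occurred.
The untolled deadline — 2 years after 14 October 2006 — is 14 October 2008.
Because the defendant's absence from the jurisdiction ran from 3 November 2007 to 8 May 2008, the deadline is extended by 187 days to 19 April 2009.
Nothing else in the chronology tolls or restarts the period.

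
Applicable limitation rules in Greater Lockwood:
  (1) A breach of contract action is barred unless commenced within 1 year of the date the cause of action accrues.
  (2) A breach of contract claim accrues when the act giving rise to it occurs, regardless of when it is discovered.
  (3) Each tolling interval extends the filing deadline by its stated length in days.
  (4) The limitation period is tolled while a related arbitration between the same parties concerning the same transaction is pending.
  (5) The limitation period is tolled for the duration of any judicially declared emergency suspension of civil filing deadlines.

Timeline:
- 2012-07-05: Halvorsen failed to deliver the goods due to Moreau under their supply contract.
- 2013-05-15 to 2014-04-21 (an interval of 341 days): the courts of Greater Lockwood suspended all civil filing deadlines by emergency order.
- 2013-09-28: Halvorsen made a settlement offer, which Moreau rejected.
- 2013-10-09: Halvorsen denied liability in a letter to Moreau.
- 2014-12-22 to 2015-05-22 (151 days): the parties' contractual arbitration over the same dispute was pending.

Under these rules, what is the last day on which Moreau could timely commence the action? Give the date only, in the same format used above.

2014-06-11

The cause of action accrued on 2012-07-05, the date of the act.
1 year from 2012-07-05 is 2013-07-05.
Because the emergency suspension of filing deadlines ran from 2013-05-15 to 2014-04-21, the deadline is extended by 341 days to 2014-06-11.
The pending related arbitration starting 2014-12-22 came too late — the period had run on 2014-06-11 — and so does not extend the deadline.
None of the other events listed affects the running of the period under the stated rules.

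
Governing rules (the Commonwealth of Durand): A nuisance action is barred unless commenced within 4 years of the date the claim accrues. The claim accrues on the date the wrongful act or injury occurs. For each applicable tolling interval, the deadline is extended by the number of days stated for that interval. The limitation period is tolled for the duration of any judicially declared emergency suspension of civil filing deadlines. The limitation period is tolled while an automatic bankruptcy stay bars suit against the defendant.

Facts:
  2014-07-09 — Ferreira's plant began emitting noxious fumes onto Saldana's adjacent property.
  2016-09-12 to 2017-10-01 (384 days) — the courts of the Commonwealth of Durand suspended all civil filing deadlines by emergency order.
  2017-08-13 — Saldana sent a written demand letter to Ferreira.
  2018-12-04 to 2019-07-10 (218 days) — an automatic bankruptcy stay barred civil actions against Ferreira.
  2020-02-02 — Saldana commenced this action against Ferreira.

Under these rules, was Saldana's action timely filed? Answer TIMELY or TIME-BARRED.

The claim accrued on 2014-07-09, when the wrongful act occurred.
Adding the 4 years base period to 2014-07-09 gives a deadline of 2018-07-09, before any tolling.
The emergency suspension of filing deadlines from 2016-09-12 to 2017-10-01 tolled the period for 384 days, extending the deadline to 2019-07-28.
Because the automatic bankruptcy stay ran from 2018-12-04 to 2019-07-10, the deadline is extended by 218 days to 2020-03-02.
Nothing else in the chronology tolls or restarts the period.
Filing on 2020-02-02 beat the 2020-03-02 deadline — the action is timely.

TIMELY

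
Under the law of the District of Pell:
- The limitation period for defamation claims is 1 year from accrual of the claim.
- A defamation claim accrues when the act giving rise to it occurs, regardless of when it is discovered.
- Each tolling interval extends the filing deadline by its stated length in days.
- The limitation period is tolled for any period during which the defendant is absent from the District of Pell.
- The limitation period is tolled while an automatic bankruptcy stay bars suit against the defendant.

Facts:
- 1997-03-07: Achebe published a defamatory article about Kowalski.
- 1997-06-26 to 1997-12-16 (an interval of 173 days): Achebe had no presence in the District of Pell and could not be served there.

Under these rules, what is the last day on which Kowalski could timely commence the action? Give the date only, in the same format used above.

The claim accrued on 1997-03-07, when the wrongful act occurred.
Adding the 1 year base period to 1997-03-07 gives a deadline of 1998-03-07, before any tolling.
The period was tolled for 173 days by the defendant's absence from the jurisdiction (1997-06-26 to 1997-12-16), pushing the deadline to 1998-08-27.

1998-08-27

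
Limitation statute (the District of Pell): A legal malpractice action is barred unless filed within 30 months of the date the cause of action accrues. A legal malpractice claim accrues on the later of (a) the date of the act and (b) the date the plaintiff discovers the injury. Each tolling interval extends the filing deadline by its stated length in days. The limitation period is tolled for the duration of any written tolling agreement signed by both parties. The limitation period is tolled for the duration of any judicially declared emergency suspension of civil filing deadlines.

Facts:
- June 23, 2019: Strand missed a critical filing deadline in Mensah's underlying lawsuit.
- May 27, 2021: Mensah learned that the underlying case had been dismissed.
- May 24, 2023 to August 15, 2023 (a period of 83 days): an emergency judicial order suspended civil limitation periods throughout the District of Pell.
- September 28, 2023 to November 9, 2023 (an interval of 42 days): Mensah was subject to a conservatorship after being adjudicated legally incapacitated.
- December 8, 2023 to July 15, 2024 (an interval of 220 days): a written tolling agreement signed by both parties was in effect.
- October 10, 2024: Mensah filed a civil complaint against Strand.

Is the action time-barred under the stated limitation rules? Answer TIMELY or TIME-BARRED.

Because discovery on May 27, 2021 post-dates the June 23, 2019 act, accrual under the later-of rule falls on May 27, 2021.
The untolled deadline — 30 months after May 27, 2021 — is November 27, 2023.
The emergency suspension of filing deadlines from May 24, 2023 to August 15, 2023 tolled the period for 83 days, extending the deadline to February 18, 2024.
The written tolling agreement from December 8, 2023 to July 15, 2024 tolled the period for 220 days, extending the deadline to September 25, 2024.
Although the plaintiff's incapacity ran from September 28, 2023 to November 9, 2023, the stated rules do not make that a tolling event, so it is disregarded.
The October 10, 2024 filing falls after the September 25, 2024 deadline; the claim is time-barred.

TIME-BARRED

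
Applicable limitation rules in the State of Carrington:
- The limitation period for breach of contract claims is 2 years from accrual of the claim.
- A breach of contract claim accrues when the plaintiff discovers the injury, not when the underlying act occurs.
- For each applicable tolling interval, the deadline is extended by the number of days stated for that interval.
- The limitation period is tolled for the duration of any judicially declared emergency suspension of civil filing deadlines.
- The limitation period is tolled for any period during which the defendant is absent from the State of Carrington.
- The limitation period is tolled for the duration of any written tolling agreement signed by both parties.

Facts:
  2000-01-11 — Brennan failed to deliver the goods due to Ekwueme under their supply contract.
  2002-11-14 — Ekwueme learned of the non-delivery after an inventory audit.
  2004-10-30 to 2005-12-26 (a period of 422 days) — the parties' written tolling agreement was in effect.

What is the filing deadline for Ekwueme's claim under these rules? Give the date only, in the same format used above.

2006-01-10

The claim did not accrue until Ekwueme discovered the injury on 2002-11-14; the 2000-01-11 act date does not start the clock under the stated rule.
The untolled deadline — 2 years after 2002-11-14 — is 2004-11-14.
The written tolling agreement from 2004-10-30 to 2005-12-26 tolled the period for 422 days, extending the deadline to 2006-01-10.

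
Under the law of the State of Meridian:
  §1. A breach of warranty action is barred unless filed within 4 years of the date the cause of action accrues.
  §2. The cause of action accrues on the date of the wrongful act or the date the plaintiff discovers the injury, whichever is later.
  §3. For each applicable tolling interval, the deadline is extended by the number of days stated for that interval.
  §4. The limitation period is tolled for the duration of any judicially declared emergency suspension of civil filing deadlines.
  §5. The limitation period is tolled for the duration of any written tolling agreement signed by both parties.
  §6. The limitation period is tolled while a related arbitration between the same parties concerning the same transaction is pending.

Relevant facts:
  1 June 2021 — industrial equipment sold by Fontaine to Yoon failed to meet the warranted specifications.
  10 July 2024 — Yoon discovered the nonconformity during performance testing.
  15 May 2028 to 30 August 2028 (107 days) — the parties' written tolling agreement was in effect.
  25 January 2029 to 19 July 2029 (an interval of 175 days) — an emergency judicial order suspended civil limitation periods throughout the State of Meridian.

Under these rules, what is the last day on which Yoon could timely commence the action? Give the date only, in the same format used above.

25 October 2028

Because discovery on 10 July 2024 post-dates the 1 June 2021 act, accrual under the later-of rule falls on 10 July 2024.
Adding the 4 years base period to 10 July 2024 gives a deadline of 10 July 2028, before any tolling.
Because the written tolling agreement ran from 15 May 2028 to 30 August 2028, the deadline is extended by 107 days to 25 October 2028.
By the time the emergency suspension of filing deadlines began on 25 January 2029, the limitation period had already expired on 25 October 2028; that interval cannot revive it.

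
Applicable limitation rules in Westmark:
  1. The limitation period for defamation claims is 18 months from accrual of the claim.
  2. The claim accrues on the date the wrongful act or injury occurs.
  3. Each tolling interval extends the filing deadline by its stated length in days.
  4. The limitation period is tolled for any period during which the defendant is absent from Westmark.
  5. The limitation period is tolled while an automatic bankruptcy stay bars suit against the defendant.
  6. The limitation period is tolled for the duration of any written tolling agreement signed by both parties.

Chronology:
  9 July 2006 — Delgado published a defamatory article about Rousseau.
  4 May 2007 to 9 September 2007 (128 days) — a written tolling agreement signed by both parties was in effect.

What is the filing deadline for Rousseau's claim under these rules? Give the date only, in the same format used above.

16 May 2008

The claim accrued on 9 July 2006, when the wrongful act occurred.
18 months from 9 July 2006 is 9 January 2008.
Because the written tolling agreement ran from 4 May 2007 to 9 September 2007, the deadline is extended by 128 days to 16 May 2008.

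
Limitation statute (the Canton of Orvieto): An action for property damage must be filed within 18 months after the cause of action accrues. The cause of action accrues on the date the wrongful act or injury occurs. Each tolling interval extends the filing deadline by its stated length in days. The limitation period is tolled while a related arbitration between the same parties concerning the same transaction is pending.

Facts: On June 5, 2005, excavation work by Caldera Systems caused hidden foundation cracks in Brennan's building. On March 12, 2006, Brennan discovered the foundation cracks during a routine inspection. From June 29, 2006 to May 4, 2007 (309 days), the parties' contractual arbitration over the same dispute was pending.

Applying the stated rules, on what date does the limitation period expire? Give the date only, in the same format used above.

October 10, 2007

Because the rule ties accrual to occurrence, the claim accrued on June 5, 2005, not on the March 12, 2006 discovery date.
The untolled deadline — 18 months after June 5, 2005 — is December 5, 2006.
The period was tolled for 309 days by the pending related arbitration (June 29, 2006 to May 4, 2007), pushing the deadline to October 10, 2007.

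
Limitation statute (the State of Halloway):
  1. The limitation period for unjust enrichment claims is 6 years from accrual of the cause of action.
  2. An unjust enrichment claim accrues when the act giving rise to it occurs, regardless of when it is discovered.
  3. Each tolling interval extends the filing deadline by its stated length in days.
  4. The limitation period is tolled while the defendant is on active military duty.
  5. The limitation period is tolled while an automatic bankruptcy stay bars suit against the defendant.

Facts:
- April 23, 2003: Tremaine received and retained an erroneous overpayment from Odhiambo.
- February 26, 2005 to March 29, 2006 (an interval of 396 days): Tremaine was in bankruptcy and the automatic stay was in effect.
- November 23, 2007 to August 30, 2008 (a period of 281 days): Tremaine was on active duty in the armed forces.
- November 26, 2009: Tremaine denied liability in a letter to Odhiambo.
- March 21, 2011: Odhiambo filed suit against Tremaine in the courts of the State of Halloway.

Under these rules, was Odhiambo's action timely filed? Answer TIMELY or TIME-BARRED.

The limitation period began to run on April 23, 2003.
6 years from April 23, 2003 is April 23, 2009.
The period was tolled for 396 days by the automatic bankruptcy stay (February 26, 2005 to March 29, 2006), pushing the deadline to May 24, 2010.
Because the defendant's active military service ran from November 23, 2007 to August 30, 2008, the deadline is extended by 281 days to March 1, 2011.
The other events in the timeline have no effect on the limitation period under the stated rules.
Filing on March 21, 2011 missed the March 1, 2011 deadline — the action is time-barred.

TIME-BARRED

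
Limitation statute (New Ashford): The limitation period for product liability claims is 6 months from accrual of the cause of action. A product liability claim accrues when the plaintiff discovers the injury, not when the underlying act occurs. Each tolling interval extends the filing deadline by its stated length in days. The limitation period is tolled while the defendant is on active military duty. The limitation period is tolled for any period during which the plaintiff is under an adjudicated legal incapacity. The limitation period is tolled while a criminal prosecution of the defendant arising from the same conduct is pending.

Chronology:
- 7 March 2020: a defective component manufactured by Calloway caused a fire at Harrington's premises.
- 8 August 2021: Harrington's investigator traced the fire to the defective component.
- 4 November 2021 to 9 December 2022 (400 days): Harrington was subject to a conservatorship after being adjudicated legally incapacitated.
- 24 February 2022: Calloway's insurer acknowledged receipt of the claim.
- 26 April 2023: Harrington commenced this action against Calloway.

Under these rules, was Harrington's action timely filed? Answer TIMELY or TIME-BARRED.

TIME-BARRED

The claim did not accrue until Harrington discovered the injury on 8 August 2021; the 7 March 2020 act date does not start the clock under the stated rule.
Adding the 6 months base period to 8 August 2021 gives a deadline of 8 February 2022, before any tolling.
The plaintiff's legal incapacity from 4 November 2021 to 9 December 2022 tolled the period for 400 days, extending the deadline to 15 March 2023.
None of the other events listed affects the running of the period under the stated rules.
The 26 April 2023 filing falls after the 15 March 2023 deadline; the claim is time-barred.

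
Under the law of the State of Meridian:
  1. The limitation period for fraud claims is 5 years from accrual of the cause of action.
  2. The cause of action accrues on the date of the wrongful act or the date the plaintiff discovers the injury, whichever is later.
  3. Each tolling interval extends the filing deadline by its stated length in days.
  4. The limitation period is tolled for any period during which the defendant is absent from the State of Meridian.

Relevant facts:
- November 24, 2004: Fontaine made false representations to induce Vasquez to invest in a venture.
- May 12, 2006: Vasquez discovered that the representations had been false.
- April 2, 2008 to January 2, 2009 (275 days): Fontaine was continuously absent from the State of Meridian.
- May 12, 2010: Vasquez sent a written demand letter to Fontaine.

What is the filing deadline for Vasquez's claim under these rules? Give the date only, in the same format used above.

Taking the later of the act (November 24, 2004) and discovery (May 12, 2006), the claim accrued on May 12, 2006.
5 years from May 12, 2006 is May 12, 2011.
The period was tolled for 275 days by the defendant's absence from the jurisdiction (April 2, 2008 to January 2, 2009), pushing the deadline to February 11, 2012.
Nothing else in the chronology tolls or restarts the period.

February 11, 2012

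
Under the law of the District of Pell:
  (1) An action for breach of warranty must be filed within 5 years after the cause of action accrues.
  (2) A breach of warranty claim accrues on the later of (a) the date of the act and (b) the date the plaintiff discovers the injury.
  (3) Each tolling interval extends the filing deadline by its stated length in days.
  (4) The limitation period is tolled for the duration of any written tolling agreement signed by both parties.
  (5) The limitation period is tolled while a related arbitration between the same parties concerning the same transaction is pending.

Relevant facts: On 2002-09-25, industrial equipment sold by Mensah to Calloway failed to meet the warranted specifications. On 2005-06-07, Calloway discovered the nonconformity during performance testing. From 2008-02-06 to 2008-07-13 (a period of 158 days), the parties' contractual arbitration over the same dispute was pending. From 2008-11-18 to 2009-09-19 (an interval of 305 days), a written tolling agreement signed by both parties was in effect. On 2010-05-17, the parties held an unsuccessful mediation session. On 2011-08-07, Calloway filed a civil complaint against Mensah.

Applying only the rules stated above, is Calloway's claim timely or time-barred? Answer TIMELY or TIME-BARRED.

TIMELY

Because discovery on 2005-06-07 post-dates the 2002-09-25 act, accrual under the later-of rule falls on 2005-06-07.
Adding the 5 years base period to 2005-06-07 gives a deadline of 2010-06-07, before any tolling.
The pending related arbitration from 2008-02-06 to 2008-07-13 tolled the period for 158 days, extending the deadline to 2010-11-12.
Because the written tolling agreement ran from 2008-11-18 to 2009-09-19, the deadline is extended by 305 days to 2011-09-13.
The other events in the timeline have no effect on the limitation period under the stated rules.
Filing on 2011-08-07 beat the 2011-09-13 deadline — the action is timely.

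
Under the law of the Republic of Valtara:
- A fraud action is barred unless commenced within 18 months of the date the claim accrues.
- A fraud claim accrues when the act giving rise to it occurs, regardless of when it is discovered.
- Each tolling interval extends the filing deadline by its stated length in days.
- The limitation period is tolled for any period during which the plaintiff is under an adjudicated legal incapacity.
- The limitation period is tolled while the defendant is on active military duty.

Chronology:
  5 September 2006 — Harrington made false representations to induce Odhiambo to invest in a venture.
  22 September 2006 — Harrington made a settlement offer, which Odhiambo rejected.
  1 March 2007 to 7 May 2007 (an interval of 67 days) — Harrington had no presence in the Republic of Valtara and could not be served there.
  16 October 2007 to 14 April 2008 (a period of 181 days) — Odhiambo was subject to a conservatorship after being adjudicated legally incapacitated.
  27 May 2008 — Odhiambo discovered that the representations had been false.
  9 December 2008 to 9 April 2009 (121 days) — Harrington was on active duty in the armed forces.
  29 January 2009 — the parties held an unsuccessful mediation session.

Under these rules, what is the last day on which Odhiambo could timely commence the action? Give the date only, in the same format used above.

2 September 2008

The claim accrued on 5 September 2006, when the wrongful act occurred; under the stated occurrence rule the 27 May 2008 discovery does not delay accrual.
The untolled deadline — 18 months after 5 September 2006 — is 5 March 2008.
The period was tolled for 181 days by the plaintiff's legal incapacity (16 October 2007 to 14 April 2008), pushing the deadline to 2 September 2008.
By the time the defendant's active military service began on 9 December 2008, the limitation period had already expired on 2 September 2008; that interval cannot revive it.
Although the defendant's absence ran from 1 March 2007 to 7 May 2007, the stated rules do not make that a tolling event, so it is disregarded.
The other events in the timeline have no effect on the limitation period under the stated rules.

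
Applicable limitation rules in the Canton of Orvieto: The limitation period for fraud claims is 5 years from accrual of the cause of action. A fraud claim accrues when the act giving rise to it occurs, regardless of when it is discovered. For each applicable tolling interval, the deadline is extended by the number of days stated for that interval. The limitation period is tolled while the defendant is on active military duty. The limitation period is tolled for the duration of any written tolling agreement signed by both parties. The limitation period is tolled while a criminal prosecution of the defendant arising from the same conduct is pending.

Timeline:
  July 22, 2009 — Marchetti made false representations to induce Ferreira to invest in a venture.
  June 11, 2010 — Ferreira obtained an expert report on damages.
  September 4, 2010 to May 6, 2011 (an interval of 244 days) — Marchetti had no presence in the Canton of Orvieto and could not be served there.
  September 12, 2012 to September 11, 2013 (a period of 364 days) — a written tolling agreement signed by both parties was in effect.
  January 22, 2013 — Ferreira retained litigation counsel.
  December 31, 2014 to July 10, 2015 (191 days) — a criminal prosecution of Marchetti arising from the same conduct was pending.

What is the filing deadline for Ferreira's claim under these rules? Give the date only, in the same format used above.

January 28, 2016

The limitation period began to run on July 22, 2009.
5 years from July 22, 2009 is July 22, 2014.
Because the written tolling agreement ran from September 12, 2012 to September 11, 2013, the deadline is extended by 364 days to July 21, 2015.
Because the pending criminal prosecution ran from December 31, 2014 to July 10, 2015, the deadline is extended by 191 days to January 28, 2016.
No stated provision tolls the period for the defendant's absence, so the interval from September 4, 2010 to May 6, 2011 has no effect on the deadline.
Nothing else in the chronology tolls or restarts the period.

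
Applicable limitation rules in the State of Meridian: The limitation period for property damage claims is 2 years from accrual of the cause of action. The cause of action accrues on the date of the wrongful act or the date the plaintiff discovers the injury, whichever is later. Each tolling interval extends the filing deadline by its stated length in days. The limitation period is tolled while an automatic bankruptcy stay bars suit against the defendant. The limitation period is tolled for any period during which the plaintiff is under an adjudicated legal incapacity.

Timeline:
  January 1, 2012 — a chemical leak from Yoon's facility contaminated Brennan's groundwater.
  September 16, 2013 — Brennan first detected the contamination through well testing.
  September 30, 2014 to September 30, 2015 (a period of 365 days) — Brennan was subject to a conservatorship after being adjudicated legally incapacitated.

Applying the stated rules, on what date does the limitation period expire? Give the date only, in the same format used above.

Because discovery on September 16, 2013 post-dates the January 1, 2012 act, accrual under the later-of rule falls on September 16, 2013.
The untolled deadline — 2 years after September 16, 2013 — is September 16, 2015.
The period was tolled for 365 days by the plaintiff's legal incapacity (September 30, 2014 to September 30, 2015), pushing the deadline to September 15, 2016.

September 15, 2016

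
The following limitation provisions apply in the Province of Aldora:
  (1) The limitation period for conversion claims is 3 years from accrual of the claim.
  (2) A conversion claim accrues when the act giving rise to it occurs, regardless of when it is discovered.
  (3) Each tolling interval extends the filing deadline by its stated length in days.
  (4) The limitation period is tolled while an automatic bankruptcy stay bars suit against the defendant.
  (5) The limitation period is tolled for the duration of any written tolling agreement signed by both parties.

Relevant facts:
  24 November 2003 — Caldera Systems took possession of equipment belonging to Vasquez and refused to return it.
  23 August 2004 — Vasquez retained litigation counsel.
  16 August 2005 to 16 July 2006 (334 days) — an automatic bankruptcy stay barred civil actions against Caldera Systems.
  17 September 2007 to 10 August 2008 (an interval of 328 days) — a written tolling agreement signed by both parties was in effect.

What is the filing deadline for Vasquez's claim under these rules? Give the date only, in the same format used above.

16 September 2008

The claim accrued on 24 November 2003, the date of the act.
3 years from 24 November 2003 is 24 November 2006.
The period was tolled for 334 days by the automatic bankruptcy stay (16 August 2005 to 16 July 2006), pushing the deadline to 24 October 2007.
Because the written tolling agreement ran from 17 September 2007 to 10 August 2008, the deadline is extended by 328 days to 16 September 2008.
The other events in the timeline have no effect on the limitation period under the stated rules.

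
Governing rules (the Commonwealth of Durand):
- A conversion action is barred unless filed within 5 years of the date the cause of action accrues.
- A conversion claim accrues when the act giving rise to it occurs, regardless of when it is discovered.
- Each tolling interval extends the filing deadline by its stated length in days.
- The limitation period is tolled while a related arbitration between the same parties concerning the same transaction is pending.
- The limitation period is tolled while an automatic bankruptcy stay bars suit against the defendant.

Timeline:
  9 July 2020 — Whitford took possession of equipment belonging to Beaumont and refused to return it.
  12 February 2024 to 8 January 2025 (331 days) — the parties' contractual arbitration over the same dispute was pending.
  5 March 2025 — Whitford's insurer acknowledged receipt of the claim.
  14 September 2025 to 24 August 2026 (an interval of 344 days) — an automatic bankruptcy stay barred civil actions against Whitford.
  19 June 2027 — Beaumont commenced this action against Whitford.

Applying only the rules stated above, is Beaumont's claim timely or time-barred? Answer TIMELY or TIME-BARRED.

The limitation period began to run on 9 July 2020.
5 years from 9 July 2020 is 9 July 2025.
The pending related arbitration from 12 February 2024 to 8 January 2025 tolled the period for 331 days, extending the deadline to 5 June 2026.
The automatic bankruptcy stay from 14 September 2025 to 24 August 2026 tolled the period for 344 days, extending the deadline to 15 May 2027.
Nothing else in the chronology tolls or restarts the period.
The 19 June 2027 filing falls after the 15 May 2027 deadline; the claim is time-barred.

TIME-BARRED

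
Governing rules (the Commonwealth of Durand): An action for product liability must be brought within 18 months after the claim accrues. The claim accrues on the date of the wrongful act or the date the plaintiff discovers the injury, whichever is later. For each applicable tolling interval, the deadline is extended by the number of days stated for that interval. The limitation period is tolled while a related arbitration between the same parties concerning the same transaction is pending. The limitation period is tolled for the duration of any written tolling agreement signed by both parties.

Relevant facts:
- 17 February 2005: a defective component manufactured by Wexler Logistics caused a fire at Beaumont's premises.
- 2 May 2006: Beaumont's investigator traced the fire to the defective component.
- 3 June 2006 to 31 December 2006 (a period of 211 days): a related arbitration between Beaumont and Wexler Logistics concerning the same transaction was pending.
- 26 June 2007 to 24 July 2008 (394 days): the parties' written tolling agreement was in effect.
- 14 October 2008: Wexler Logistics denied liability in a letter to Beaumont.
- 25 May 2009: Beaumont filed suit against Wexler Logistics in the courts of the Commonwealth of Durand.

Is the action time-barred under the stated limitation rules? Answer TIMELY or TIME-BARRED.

Taking the later of the act (17 February 2005) and discovery (2 May 2006), the claim accrued on 2 May 2006.
Adding the 18 months base period to 2 May 2006 gives a deadline of 2 November 2007, before any tolling.
Because the pending related arbitration ran from 3 June 2006 to 31 December 2006, the deadline is extended by 211 days to 31 May 2008.
Because the written tolling agreement ran from 26 June 2007 to 24 July 2008, the deadline is extended by 394 days to 29 June 2009.
None of the other events listed affects the running of the period under the stated rules.
Filing on 25 May 2009 beat the 29 June 2009 deadline — the action is timely.

TIMELY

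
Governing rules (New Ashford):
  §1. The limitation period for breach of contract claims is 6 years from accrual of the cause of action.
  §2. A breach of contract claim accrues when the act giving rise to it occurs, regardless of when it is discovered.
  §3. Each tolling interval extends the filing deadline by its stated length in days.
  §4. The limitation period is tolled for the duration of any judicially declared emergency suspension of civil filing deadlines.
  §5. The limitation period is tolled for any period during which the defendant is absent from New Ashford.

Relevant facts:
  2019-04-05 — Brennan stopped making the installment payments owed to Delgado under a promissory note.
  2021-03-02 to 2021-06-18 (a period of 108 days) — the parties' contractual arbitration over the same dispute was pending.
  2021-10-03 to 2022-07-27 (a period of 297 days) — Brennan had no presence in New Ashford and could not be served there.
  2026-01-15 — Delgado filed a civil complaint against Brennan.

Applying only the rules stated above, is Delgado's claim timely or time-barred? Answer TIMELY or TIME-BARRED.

The claim accrued on 2019-04-05, when the wrongful act occurred.
6 years from 2019-04-05 is 2025-04-05.
Because the defendant's absence from the jurisdiction ran from 2021-10-03 to 2022-07-27, the deadline is extended by 297 days to 2026-01-27.
No stated provision tolls the period for a pending arbitration, so the interval from 2021-03-02 to 2021-06-18 has no effect on the deadline.
Filing on 2026-01-15 beat the 2026-01-27 deadline — the action is timely.

TIMELY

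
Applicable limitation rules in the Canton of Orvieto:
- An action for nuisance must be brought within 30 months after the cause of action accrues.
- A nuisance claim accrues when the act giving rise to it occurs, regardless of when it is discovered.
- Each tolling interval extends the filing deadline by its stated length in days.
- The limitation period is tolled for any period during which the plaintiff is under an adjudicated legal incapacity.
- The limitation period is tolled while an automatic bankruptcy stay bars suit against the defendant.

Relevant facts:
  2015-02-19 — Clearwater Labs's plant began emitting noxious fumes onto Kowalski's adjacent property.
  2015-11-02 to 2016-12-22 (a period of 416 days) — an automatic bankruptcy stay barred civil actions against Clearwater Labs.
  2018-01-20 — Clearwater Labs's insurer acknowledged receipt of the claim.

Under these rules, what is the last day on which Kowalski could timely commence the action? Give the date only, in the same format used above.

The cause of action accrued on 2015-02-19, the date of the act.
30 months from 2015-02-19 is 2017-08-19.
Because the automatic bankruptcy stay ran from 2015-11-02 to 2016-12-22, the deadline is extended by 416 days to 2018-10-09.
Nothing else in the chronology tolls or restarts the period.

2018-10-09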